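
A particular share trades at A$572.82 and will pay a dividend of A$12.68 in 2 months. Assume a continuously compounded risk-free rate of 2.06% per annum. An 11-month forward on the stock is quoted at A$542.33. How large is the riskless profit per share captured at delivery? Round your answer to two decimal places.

A$28.53 per share

PV(dividends) I = 12.68·e^(−0.0206·2/12) = 12.6365
Fair forward F* = (S − I)·e^(rT) = (572.82 − 12.6365)·e^0.018883 = 560.1835 × 1.019062 = 570.8617
Market A$542.33 < fair 570.8617: forward underpriced → reverse cash-and-carry (short the stock, invest proceeds at r, pay the dividends, go long the forward).
Profit at T = |F_mkt − F*| = |542.33 − 570.8617| = A$28.53 per share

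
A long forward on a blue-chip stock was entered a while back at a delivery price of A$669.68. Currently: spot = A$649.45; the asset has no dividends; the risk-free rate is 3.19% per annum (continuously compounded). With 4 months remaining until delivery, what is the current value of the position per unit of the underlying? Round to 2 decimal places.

-A$13.15

Current fair forward for the remaining 4 months: F = S·e^(r·T), r = 0.0319
F = 649.45 · e^(0.0319 × 4/12) = 649.45 × 1.010690 = 656.3926
Value of long forward = (F − K)·e^(−rT) = (656.3926 − 669.68) · e^(−0.0319·4/12)
= -13.2874 × 0.989423 = -13.15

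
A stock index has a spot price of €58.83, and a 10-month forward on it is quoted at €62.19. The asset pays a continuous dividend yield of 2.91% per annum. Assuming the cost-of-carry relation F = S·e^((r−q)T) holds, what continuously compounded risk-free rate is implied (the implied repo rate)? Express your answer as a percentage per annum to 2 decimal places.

From F = S·e^((r−q)T): (r − q) = ln(F/S)/T
ln(62.19/58.83) = ln(1.057114) = 0.055543
(r − q) = 0.055543 / (10/12) = 0.066652
r = ln(F/S)/T + q = 0.066652 + 0.0291 = 0.095752
r = 9.58%

9.58%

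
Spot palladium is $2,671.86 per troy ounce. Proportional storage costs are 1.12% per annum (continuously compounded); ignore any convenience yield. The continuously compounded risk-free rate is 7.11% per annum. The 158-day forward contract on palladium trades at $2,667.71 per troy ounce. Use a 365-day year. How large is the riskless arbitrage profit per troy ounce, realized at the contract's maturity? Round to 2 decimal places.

Fair forward: F* = S·e^(carry·T), with carry = (r + u) = 0.0711 + 0.0112 = 0.0823
F* = 2671.86 · e^(0.0823 × 158/365) = 2671.86 · e^0.03562575 = 2671.86 × 1.03626795 = $2768.7629
Market $2667.71 < fair $2768.7629: forward underpriced → reverse cash-and-carry (short spot, go long the forward).
At maturity, profit = |F_mkt − F*| = |2667.71 − 2768.7629| = $101.05 per troy ounce

$101.05 per troy ounce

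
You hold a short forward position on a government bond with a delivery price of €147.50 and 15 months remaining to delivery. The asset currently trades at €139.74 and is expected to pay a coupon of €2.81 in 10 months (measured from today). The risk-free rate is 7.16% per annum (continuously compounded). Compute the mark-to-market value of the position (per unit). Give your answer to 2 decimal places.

PV(remaining coupons) I = 2.81·e^(−0.0716·10/12) = 2.6472
Current forward F = (S − I)·e^(rT) = (139.74 − 2.6472)·e^(0.0716·15/12) = 137.0928 × 1.093627 = 149.9284
Value (long) = (F − K)·e^(−rT) = (149.9284 − 147.50) × 0.914388 = 2.2205
Short position value = −(long value) = -€2.22

-€2.22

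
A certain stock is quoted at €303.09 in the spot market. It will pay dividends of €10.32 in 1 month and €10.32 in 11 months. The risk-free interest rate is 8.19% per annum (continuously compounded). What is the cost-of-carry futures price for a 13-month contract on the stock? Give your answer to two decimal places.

PV(dividends) I = 10.32·e^(−0.0819·1/12) + 10.32·e^(−0.0819·11/12)
I = 10.2498 + 9.5736 = 19.8234
F = (S − I)·e^(rT) = (303.09 − 19.8234) · e^(0.0819·13/12)
= 283.2666 · e^0.088725 = 283.2666 × 1.092780 = €309.55

€309.55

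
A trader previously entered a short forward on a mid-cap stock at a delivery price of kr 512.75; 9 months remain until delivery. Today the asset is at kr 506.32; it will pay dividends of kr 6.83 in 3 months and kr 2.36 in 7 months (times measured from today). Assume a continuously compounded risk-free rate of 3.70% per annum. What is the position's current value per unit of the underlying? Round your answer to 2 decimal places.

PV(remaining dividends) I = 6.83·e^(−0.0370·3/12) + 2.36·e^(−0.0370·7/12) = 9.0767
Current forward F = (S − I)·e^(rT) = (506.32 − 9.0767)·e^(0.0370·9/12) = 497.2433 × 1.028139 = 511.2352
Value (long) = (F − K)·e^(−rT) = (511.2352 − 512.75) × 0.972631 = -1.4733
Short position value = −(long value) = kr 1.47

kr 1.47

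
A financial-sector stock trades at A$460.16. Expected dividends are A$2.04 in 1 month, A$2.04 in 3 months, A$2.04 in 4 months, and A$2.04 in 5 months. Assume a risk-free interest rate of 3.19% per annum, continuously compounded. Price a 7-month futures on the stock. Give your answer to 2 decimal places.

A$460.56

PV(dividends) I = 2.04·e^(−0.0319·1/12) + 2.04·e^(−0.0319·3/12) + 2.04·e^(−0.0319·4/12) + 2.04·e^(−0.0319·5/12)
I = 2.0346 + 2.0238 + 2.0184 + 2.0131 = 8.0899
F = (S − I)·e^(rT) = (460.16 − 8.0899) · e^(0.0319·7/12)
= 452.0701 · e^0.018608 = 452.0701 × 1.018782 = A$460.56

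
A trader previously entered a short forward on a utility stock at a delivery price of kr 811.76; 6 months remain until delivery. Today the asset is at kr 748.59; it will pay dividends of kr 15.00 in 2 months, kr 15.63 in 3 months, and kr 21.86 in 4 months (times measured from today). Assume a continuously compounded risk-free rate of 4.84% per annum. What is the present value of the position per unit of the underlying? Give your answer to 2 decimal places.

kr 95.59

PV(remaining dividends) I = 15.00·e^(−0.0484·2/12) + 15.63·e^(−0.0484·3/12) + 21.86·e^(−0.0484·4/12) = 51.8317
Current forward F = (S − I)·e^(rT) = (748.59 − 51.8317)·e^(0.0484·6/12) = 696.7583 × 1.024495 = 713.8254
Value (long) = (F − K)·e^(−rT) = (713.8254 − 811.76) × 0.976090 = -95.5930
Short position value = −(long value) = kr 95.59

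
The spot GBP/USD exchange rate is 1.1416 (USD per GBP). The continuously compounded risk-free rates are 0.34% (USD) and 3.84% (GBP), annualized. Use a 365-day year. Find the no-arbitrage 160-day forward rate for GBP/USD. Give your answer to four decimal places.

1.1242

F = S·e^((r_USD − r_GBP)T) = 1.1416 · e^((0.0034 − 0.0384) × 160/365)
= 1.1416 · e^-0.015342 = 1.1416 × 0.984775
F = 1.1242 USD per GBP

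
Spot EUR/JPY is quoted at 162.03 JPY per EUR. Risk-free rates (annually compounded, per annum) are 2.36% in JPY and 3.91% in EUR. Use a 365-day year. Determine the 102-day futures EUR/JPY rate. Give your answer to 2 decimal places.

161.35

By covered interest parity, F = S · (1+r_JPY)^T / (1+r_EUR)^T
= 162.03 × 1.006540 / 1.010776 = 162.03 × 0.995809
F = 161.35 JPY per EUR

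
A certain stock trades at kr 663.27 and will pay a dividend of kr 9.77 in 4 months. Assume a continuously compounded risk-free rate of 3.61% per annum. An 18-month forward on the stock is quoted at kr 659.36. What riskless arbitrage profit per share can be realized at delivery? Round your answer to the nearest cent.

PV(dividends) I = 9.77·e^(−0.0361·4/12) = 9.6531
Fair forward F* = (S − I)·e^(rT) = (663.27 − 9.6531)·e^0.054150 = 653.6169 × 1.055643 = 689.9861
Market kr 659.36 < fair 689.9861: forward underpriced → reverse cash-and-carry (short the stock, invest proceeds at r, pay the dividends, go long the forward).
Profit at T = |F_mkt − F*| = |659.36 − 689.9861| = kr 30.63 per share

kr 30.63 per share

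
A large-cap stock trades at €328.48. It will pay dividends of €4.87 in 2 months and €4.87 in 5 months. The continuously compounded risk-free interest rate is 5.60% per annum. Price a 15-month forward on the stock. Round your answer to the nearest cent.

€342.02

PV(dividends) I = 4.87·e^(−0.0560·2/12) + 4.87·e^(−0.0560·5/12)
I = 4.8248 + 4.7577 = 9.5825
F = (S − I)·e^(rT) = (328.48 − 9.5825) · e^(0.0560·15/12)
= 318.8975 · e^0.070000 = 318.8975 × 1.072508 = €342.02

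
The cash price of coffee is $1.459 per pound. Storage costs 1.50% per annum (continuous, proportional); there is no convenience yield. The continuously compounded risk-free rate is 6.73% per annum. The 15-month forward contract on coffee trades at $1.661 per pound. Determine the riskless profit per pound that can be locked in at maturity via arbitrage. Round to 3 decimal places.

Fair forward: F* = S·e^(carry·T), with carry = (r + u) = 0.0673 + 0.0150 = 0.0823
F* = 1.459 · e^(0.0823 × 15/12) = 1.459 · e^0.102875 = 1.459 × 1.108353 = $1.6171
Market $1.661 > fair $1.6171: forward overpriced → cash-and-carry (buy spot, short the forward).
At maturity, profit = |F_mkt − F*| = |1.661 − 1.6171| = $0.044 per pound

$0.044 per pound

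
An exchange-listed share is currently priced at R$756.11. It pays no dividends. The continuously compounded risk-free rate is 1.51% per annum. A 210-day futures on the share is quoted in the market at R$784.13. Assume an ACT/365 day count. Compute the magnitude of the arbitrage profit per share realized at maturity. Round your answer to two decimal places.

R$21.42 per share

Fair futures: F* = S·e^(carry·T), with carry = r = 0.0151
F* = 756.11 · e^(0.0151 × 210/365) = 756.11 · e^0.008688 = 756.11 × 1.008726 = R$762.7078
Market R$784.13 > fair R$762.7078: forward overpriced → cash-and-carry (buy spot, short the forward).
At maturity, profit = |F_mkt − F*| = |784.13 − 762.7078| = R$21.42 per share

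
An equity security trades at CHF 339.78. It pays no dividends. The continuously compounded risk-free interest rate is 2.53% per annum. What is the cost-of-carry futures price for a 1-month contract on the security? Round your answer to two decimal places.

CHF 340.50

F = S·e^(rT) = 339.78 · e^(0.0253 × 1/12)
= 339.78 · e^0.002108 = 339.78 × 1.002110
F = CHF 340.50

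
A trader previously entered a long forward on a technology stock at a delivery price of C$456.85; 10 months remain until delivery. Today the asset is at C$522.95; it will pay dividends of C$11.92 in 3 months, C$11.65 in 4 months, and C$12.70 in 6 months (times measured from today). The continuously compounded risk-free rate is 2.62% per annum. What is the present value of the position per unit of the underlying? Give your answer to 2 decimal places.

C$40.04

PV(remaining dividends) I = 11.92·e^(−0.0262·3/12) + 11.65·e^(−0.0262·4/12) + 12.70·e^(−0.0262·6/12) = 35.9256
Current forward F = (S − I)·e^(rT) = (522.95 − 35.9256)·e^(0.0262·10/12) = 487.0244 × 1.022073 = 497.7745
Value (long) = (F − K)·e^(−rT) = (497.7745 − 456.85) × 0.978403 = 40.0407
Value = C$40.04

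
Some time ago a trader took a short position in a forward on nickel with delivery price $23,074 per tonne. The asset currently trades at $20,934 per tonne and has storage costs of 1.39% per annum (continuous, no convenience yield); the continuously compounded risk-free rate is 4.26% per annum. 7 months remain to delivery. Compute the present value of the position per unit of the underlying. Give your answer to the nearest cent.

$1403.25 per tonne

Current fair forward for the remaining 7 months: F = S·e^((r + u)·T), (r + u) = 0.0426 + 0.0139 = 0.0565
F = 20934 · e^(0.0565 × 7/12) = 20934 × 1.03350748 = 21635.4456
Value of long forward = (F − K)·e^(−rT) = (21635.4456 − 23074) · e^(−0.0426·7/12)
= -1438.5544 × 0.97545622 = -1403.25
Short position value = −(long value) = $1403.25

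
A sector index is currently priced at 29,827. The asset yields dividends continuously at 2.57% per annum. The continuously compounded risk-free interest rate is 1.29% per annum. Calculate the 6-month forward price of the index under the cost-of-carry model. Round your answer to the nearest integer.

29,637

F = S·e^((r − q)T) = 29827 · e^((0.0129 − 0.0257) × 6/12)
= 29827 · e^-0.006400 = 29827 × 0.993620
F = 29,637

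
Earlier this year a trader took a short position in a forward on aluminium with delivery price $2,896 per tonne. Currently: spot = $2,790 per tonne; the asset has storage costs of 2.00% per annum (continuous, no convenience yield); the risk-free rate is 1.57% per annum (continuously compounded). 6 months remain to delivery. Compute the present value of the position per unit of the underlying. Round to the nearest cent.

Current fair forward for the remaining 6 months: F = S·e^((r + u)·T), (r + u) = 0.0157 + 0.0200 = 0.0357
F = 2790 · e^(0.0357 × 6/12) = 2790 × 1.01801026 = 2840.2486
Value of long forward = (F − K)·e^(−rT) = (2840.2486 − 2896) · e^(−0.0157·6/12)
= -55.7514 × 0.99218073 = -55.32
Short position value = −(long value) = $55.32

$55.32 per tonne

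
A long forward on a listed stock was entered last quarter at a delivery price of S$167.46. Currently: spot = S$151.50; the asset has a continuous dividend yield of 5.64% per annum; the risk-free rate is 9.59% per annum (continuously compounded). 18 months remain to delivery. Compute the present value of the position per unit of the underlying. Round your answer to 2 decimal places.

-S$5.81

Current fair forward for the remaining 18 months: F = S·e^((r − q)·T), (r − q) = 0.0959 − 0.0564 = 0.0395
F = 151.50 · e^(0.0395 × 18/12) = 151.50 × 1.061040 = 160.7476
Value of long forward = (F − K)·e^(−rT) = (160.7476 − 167.46) · e^(−0.0959·18/12)
= -6.7124 × 0.866018 = -5.81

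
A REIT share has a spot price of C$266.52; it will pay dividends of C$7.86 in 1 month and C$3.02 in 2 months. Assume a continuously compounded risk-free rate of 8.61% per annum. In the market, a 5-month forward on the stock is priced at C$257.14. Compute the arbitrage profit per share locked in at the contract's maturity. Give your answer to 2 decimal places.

C$7.94 per share

PV(dividends) I = 7.86·e^(−0.0861·1/12) + 3.02·e^(−0.0861·2/12) = 10.7808
Fair forward F* = (S − I)·e^(rT) = (266.52 − 10.7808)·e^0.035875 = 255.7392 × 1.036526 = 265.0803
Market C$257.14 < fair 265.0803: forward underpriced → reverse cash-and-carry (short the stock, invest proceeds at r, pay the dividends, go long the forward).
Profit at T = |F_mkt − F*| = |257.14 − 265.0803| = C$7.94 per share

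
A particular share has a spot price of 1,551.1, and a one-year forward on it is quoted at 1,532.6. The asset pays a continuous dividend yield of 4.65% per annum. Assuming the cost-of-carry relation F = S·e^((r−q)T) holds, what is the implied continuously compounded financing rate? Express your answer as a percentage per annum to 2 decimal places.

From F = S·e^((r−q)T): (r − q) = ln(F/S)/T
ln(1532.6/1551.1) = ln(0.988073) = -0.011999
(r − q) = -0.011999 / (12/12) = -0.011999
r = ln(F/S)/T + q = -0.011999 + 0.0465 = 0.034501
r = 3.45%

3.45%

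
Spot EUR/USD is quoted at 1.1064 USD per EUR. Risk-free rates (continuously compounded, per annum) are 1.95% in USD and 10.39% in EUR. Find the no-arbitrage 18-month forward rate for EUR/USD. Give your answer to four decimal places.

F = S·e^((r_USD − r_EUR)T) = 1.1064 · e^((0.0195 − 0.1039) × 18/12)
= 1.1064 · e^-0.126600 = 1.1064 × 0.881086
F = 0.9748 USD per EUR

0.9748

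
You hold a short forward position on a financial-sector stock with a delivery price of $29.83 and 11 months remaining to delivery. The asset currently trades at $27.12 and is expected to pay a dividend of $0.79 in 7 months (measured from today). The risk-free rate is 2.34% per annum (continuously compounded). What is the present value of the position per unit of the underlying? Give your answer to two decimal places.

PV(remaining dividends) I = 0.79·e^(−0.0234·7/12) = 0.7793
Current forward F = (S − I)·e^(rT) = (27.12 − 0.7793)·e^(0.0234·11/12) = 26.3407 × 1.021682 = 26.9118
Value (long) = (F − K)·e^(−rT) = (26.9118 − 29.83) × 0.978778 = -2.8563
Short position value = −(long value) = $2.86

$2.86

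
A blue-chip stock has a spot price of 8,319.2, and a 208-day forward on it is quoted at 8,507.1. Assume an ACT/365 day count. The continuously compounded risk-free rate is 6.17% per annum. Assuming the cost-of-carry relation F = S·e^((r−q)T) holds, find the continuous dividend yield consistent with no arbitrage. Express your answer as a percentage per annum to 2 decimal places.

From F = S·e^((r−q)T): (r − q) = ln(F/S)/T
ln(8507.1/8319.2) = ln(1.022586) = 0.022335
(r − q) = 0.022335 / (208/365) = 0.039194
q = r − ln(F/S)/T = 0.0617 − 0.039194 = 0.022506
q = 2.25%

2.25%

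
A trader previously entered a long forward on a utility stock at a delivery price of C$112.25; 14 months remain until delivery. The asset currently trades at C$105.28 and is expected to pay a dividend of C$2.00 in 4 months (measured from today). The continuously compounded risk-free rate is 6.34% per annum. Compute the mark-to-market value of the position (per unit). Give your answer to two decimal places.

-C$0.93

PV(remaining dividends) I = 2.00·e^(−0.0634·4/12) = 1.9582
Current forward F = (S − I)·e^(rT) = (105.28 − 1.9582)·e^(0.0634·14/12) = 103.3218 × 1.076771 = 111.2539
Value (long) = (F − K)·e^(−rT) = (111.2539 − 112.25) × 0.928703 = -0.9251
Value = -C$0.93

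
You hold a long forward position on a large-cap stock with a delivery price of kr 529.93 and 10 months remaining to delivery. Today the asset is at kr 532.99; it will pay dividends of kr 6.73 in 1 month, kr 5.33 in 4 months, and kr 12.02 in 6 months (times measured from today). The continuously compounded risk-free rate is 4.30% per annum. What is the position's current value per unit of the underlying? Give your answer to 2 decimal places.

-kr 2.01

PV(remaining dividends) I = 6.73·e^(−0.0430·1/12) + 5.33·e^(−0.0430·4/12) + 12.02·e^(−0.0430·6/12) = 23.7244
Current forward F = (S − I)·e^(rT) = (532.99 − 23.7244)·e^(0.0430·10/12) = 509.2656 × 1.036483 = 527.8451
Value (long) = (F − K)·e^(−rT) = (527.8451 − 529.93) × 0.964801 = -2.0115
Value = -kr 2.01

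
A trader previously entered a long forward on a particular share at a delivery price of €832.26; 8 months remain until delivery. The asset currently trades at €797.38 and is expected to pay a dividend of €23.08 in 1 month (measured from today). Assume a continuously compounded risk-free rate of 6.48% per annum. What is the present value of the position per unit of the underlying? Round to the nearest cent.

-€22.65

PV(remaining dividends) I = 23.08·e^(−0.0648·1/12) = 22.9557
Current forward F = (S − I)·e^(rT) = (797.38 − 22.9557)·e^(0.0648·8/12) = 774.4243 × 1.044147 = 808.6128
Value (long) = (F − K)·e^(−rT) = (808.6128 − 832.26) × 0.957720 = -22.6474
Value = -€22.65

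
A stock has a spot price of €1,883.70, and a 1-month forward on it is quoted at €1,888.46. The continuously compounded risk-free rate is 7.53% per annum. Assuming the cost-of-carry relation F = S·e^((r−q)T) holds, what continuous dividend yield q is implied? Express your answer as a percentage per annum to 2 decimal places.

From F = S·e^((r−q)T): (r − q) = ln(F/S)/T
ln(1888.46/1883.70) = ln(1.002527) = 0.002524
(r − q) = 0.002524 / (1/12) = 0.030288
q = r − ln(F/S)/T = 0.0753 − 0.030288 = 0.045012
q = 4.50%

4.50%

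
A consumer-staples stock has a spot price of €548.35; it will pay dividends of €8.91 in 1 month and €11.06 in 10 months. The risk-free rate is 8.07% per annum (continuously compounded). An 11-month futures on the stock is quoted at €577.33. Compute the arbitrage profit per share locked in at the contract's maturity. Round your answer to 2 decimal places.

€7.54 per share

PV(dividends) I = 8.91·e^(−0.0807·1/12) + 11.06·e^(−0.0807·10/12) = 19.1910
Fair futures F* = (S − I)·e^(rT) = (548.35 − 19.1910)·e^0.073975 = 529.1590 × 1.076780 = 569.7878
Market €577.33 > fair 569.7878: forward overpriced → cash-and-carry (borrow at r, buy the stock and collect the dividends, short the forward).
Profit at T = |F_mkt − F*| = |577.33 − 569.7878| = €7.54 per share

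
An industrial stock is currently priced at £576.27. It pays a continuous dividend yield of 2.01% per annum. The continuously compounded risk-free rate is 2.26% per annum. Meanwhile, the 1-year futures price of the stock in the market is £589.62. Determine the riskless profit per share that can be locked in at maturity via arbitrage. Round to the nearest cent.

Fair futures: F* = S·e^(carry·T), with carry = (r − q) = 0.0226 − 0.0201 = 0.0025
F* = 576.27 · e^(0.0025 × 12/12) = 576.27 · e^0.002500 = 576.27 × 1.002503 = £577.7124
Market £589.62 > fair £577.7124: forward overpriced → cash-and-carry (buy spot, short the forward).
At maturity, profit = |F_mkt − F*| = |589.62 − 577.7124| = £11.91 per share

£11.91 per share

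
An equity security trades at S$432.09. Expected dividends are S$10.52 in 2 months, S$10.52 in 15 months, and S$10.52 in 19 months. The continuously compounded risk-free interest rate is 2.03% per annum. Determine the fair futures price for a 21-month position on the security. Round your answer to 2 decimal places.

PV(dividends) I = 10.52·e^(−0.0203·2/12) + 10.52·e^(−0.0203·15/12) + 10.52·e^(−0.0203·19/12)
I = 10.4845 + 10.2564 + 10.1872 = 30.9281
F = (S − I)·e^(rT) = (432.09 − 30.9281) · e^(0.0203·21/12)
= 401.1619 · e^0.035525 = 401.1619 × 1.036164 = S$415.67

S$415.67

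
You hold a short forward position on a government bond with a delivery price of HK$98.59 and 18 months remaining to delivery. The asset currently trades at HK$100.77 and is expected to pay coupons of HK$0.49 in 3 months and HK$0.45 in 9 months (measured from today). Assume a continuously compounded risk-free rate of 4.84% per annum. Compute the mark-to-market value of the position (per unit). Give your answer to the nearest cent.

-HK$8.17

PV(remaining coupons) I = 0.49·e^(−0.0484·3/12) + 0.45·e^(−0.0484·9/12) = 0.9181
Current forward F = (S − I)·e^(rT) = (100.77 − 0.9181)·e^(0.0484·18/12) = 99.8519 × 1.075300 = 107.3707
Value (long) = (F − K)·e^(−rT) = (107.3707 − 98.59) × 0.929973 = 8.1658
Short position value = −(long value) = -HK$8.17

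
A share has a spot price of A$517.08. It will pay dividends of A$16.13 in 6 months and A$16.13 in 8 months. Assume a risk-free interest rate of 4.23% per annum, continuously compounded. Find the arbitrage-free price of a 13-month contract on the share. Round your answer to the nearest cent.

A$508.38

PV(dividends) I = 16.13·e^(−0.0423·6/12) + 16.13·e^(−0.0423·8/12)
I = 15.7924 + 15.6815 = 31.4739
F = (S − I)·e^(rT) = (517.08 − 31.4739) · e^(0.0423·13/12)
= 485.6061 · e^0.045825 = 485.6061 × 1.046891 = A$508.38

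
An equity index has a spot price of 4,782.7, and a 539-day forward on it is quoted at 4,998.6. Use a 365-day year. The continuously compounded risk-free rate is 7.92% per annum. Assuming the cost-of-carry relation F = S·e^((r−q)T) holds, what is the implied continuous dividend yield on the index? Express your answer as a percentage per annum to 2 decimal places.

4.93%

From F = S·e^((r−q)T): (r − q) = ln(F/S)/T
ln(4998.6/4782.7) = ln(1.045142) = 0.044153
(r − q) = 0.044153 / (539/365) = 0.029900
q = r − ln(F/S)/T = 0.0792 − 0.029900 = 0.049300
q = 4.93%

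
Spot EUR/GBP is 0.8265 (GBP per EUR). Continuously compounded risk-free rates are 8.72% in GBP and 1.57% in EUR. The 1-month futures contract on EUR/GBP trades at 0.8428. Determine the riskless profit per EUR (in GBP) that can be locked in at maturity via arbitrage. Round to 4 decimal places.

0.0114 per EUR (in GBP)

Fair futures: F* = S·e^(carry·T), with carry = (r_GBP − r_EUR) = 0.0872 − 0.0157 = 0.0715
F* = 0.8265 · e^(0.0715 × 1/12) = 0.8265 · e^0.005958 = 0.8265 × 1.005976 = 0.8314
Market 0.8428 > fair 0.8314: forward overpriced → cash-and-carry (buy spot, short the forward).
At maturity, profit = |F_mkt − F*| = |0.8428 − 0.8314| = 0.0114 per EUR (in GBP)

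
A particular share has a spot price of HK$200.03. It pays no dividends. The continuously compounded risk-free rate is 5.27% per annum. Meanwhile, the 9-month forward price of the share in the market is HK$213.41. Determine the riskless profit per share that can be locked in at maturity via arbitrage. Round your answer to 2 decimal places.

HK$5.32 per share

Fair forward: F* = S·e^(carry·T), with carry = r = 0.0527
F* = 200.03 · e^(0.0527 × 9/12) = 200.03 · e^0.039525 = 200.03 × 1.040317 = HK$208.0946
Market HK$213.41 > fair HK$208.0946: forward overpriced → cash-and-carry (buy spot, short the forward).
At maturity, profit = |F_mkt − F*| = |213.41 − 208.0946| = HK$5.32 per share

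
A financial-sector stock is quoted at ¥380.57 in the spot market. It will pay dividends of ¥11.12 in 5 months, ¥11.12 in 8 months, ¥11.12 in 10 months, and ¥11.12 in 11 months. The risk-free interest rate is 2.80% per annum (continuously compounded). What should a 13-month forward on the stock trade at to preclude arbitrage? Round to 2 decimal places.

¥347.34

PV(dividends) I = 11.12·e^(−0.0280·5/12) + 11.12·e^(−0.0280·8/12) + 11.12·e^(−0.0280·10/12) + 11.12·e^(−0.0280·11/12)
I = 10.9910 + 10.9144 + 10.8635 + 10.8382 = 43.6071
F = (S − I)·e^(rT) = (380.57 − 43.6071) · e^(0.0280·13/12)
= 336.9629 · e^0.030333 = 336.9629 × 1.030798 = ¥347.34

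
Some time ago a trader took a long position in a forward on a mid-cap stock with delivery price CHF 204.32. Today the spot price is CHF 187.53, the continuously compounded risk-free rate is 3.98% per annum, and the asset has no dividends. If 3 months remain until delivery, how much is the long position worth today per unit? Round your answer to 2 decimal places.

Current fair forward for the remaining 3 months: F = S·e^(r·T), r = 0.0398
F = 187.53 · e^(0.0398 × 3/12) = 187.53 × 1.010000 = 189.4053
Value of long forward = (F − K)·e^(−rT) = (189.4053 − 204.32) · e^(−0.0398·3/12)
= -14.9147 × 0.990099 = -14.77

-CHF 14.77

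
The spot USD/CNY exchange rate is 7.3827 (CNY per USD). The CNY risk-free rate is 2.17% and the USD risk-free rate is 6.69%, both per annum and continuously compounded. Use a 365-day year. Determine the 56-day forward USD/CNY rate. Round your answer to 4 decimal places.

F = S·e^((r_CNY − r_USD)T) = 7.3827 · e^((0.0217 − 0.0669) × 56/365)
= 7.3827 · e^-0.006935 = 7.3827 × 0.993089
F = 7.3317 CNY per USD

7.3317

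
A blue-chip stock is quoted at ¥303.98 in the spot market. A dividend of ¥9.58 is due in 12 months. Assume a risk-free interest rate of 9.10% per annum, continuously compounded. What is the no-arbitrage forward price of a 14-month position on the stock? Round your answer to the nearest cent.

PV(dividends) I = 9.58·e^(−0.0910·12/12)
I = 8.7467
F = (S − I)·e^(rT) = (303.98 − 8.7467) · e^(0.0910·14/12)
= 295.2333 · e^0.106167 = 295.2333 × 1.112008 = ¥328.30

¥328.30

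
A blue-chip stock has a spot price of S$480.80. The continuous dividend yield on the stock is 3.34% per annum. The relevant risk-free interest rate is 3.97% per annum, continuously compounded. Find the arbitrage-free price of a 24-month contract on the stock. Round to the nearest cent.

S$486.90

F = S·e^((r − q)T) = 480.80 · e^((0.0397 − 0.0334) × 24/12)
= 480.80 · e^0.012600 = 480.80 × 1.012680
F = S$486.90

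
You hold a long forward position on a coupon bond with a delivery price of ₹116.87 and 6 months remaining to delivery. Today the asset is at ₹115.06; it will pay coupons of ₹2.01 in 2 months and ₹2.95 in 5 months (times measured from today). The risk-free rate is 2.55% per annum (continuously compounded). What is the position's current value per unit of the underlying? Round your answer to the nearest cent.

PV(remaining coupons) I = 2.01·e^(−0.0255·2/12) + 2.95·e^(−0.0255·5/12) = 4.9203
Current forward F = (S − I)·e^(rT) = (115.06 − 4.9203)·e^(0.0255·6/12) = 110.1397 × 1.012832 = 111.5530
Value (long) = (F − K)·e^(−rT) = (111.5530 − 116.87) × 0.987331 = -5.2496
Value = -₹5.25

-₹5.25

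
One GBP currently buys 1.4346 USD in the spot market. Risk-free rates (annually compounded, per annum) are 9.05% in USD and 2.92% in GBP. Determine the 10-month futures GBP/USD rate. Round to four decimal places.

By covered interest parity, F = S · (1+r_USD)^T / (1+r_GBP)^T
= 1.4346 × 1.074867 / 1.024275 = 1.4346 × 1.049393
F = 1.5055 USD per GBP

1.5055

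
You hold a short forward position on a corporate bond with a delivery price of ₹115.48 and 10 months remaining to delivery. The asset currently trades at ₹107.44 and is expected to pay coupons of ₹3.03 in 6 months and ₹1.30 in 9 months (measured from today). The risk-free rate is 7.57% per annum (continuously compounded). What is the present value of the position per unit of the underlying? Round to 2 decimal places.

PV(remaining coupons) I = 3.03·e^(−0.0757·6/12) + 1.30·e^(−0.0757·9/12) = 4.1457
Current forward F = (S − I)·e^(rT) = (107.44 − 4.1457)·e^(0.0757·10/12) = 103.2943 × 1.065116 = 110.0204
Value (long) = (F − K)·e^(−rT) = (110.0204 − 115.48) × 0.938865 = -5.1258
Short position value = −(long value) = ₹5.13

₹5.13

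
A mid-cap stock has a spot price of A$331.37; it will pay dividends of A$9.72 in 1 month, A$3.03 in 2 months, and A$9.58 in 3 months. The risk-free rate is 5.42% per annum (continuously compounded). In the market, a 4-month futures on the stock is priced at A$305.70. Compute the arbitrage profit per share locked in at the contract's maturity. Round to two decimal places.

PV(dividends) I = 9.72·e^(−0.0542·1/12) + 3.03·e^(−0.0542·2/12) + 9.58·e^(−0.0542·3/12) = 22.1300
Fair futures F* = (S − I)·e^(rT) = (331.37 − 22.1300)·e^0.018067 = 309.2400 × 1.018231 = 314.8778
Market A$305.70 < fair 314.8778: forward underpriced → reverse cash-and-carry (short the stock, invest proceeds at r, pay the dividends, go long the forward).
Profit at T = |F_mkt − F*| = |305.70 − 314.8778| = A$9.18 per share

A$9.18 per share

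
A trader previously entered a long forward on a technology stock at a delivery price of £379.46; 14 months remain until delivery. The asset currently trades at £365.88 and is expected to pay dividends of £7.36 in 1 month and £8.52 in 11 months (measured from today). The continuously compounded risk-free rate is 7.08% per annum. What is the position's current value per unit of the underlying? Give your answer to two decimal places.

£1.20

PV(remaining dividends) I = 7.36·e^(−0.0708·1/12) + 8.52·e^(−0.0708·11/12) = 15.3013
Current forward F = (S − I)·e^(rT) = (365.88 − 15.3013)·e^(0.0708·14/12) = 350.5787 × 1.086107 = 380.7660
Value (long) = (F − K)·e^(−rT) = (380.7660 − 379.46) × 0.920719 = 1.2025
Value = £1.20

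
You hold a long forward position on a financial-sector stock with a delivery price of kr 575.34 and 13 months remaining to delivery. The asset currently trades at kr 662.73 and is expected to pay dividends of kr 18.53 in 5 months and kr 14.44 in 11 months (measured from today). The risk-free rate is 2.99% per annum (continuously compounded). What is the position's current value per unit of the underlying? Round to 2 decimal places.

kr 73.38

PV(remaining dividends) I = 18.53·e^(−0.0299·5/12) + 14.44·e^(−0.0299·11/12) = 32.3502
Current forward F = (S − I)·e^(rT) = (662.73 − 32.3502)·e^(0.0299·13/12) = 630.3798 × 1.032922 = 651.1332
Value (long) = (F − K)·e^(−rT) = (651.1332 − 575.34) × 0.968127 = 73.3774
Value = kr 73.38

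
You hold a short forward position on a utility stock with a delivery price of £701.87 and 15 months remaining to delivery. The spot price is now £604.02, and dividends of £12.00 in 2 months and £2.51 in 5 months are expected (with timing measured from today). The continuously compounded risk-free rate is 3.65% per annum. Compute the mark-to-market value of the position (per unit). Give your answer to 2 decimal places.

PV(remaining dividends) I = 12.00·e^(−0.0365·2/12) + 2.51·e^(−0.0365·5/12) = 14.3993
Current forward F = (S − I)·e^(rT) = (604.02 − 14.3993)·e^(0.0365·15/12) = 589.6207 × 1.046682 = 617.1454
Value (long) = (F − K)·e^(−rT) = (617.1454 − 701.87) × 0.955400 = -80.9459
Short position value = −(long value) = £80.95

£80.95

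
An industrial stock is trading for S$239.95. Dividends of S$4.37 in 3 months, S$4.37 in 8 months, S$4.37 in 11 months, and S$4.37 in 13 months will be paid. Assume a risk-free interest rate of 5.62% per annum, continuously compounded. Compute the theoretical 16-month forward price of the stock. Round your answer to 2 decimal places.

S$240.53

PV(dividends) I = 4.37·e^(−0.0562·3/12) + 4.37·e^(−0.0562·8/12) + 4.37·e^(−0.0562·11/12) + 4.37·e^(−0.0562·13/12)
I = 4.3090 + 4.2093 + 4.1506 + 4.1119 = 16.7808
F = (S − I)·e^(rT) = (239.95 − 16.7808) · e^(0.0562·16/12)
= 223.1692 · e^0.074933 = 223.1692 × 1.077812 = S$240.53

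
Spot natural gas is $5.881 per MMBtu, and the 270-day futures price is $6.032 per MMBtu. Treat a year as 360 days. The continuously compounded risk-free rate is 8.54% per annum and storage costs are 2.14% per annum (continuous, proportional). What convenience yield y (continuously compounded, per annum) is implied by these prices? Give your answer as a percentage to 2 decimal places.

F = S·e^((r+u−y)T) ⇒ (r+u−y) = ln(F/S)/T
ln(6.032/5.881) = 0.025352; /T ⇒ 0.033803
y = r + u − ln(F/S)/T = 0.0854 + 0.0214 − 0.033803 = 0.072997
y = 7.30%

7.30%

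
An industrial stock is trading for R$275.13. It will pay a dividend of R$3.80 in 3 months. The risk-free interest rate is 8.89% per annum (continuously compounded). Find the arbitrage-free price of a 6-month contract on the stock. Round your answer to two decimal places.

PV(dividends) I = 3.80·e^(−0.0889·3/12)
I = 3.7165
F = (S − I)·e^(rT) = (275.13 − 3.7165) · e^(0.0889·6/12)
= 271.4135 · e^0.044450 = 271.4135 × 1.045453 = R$283.75

R$283.75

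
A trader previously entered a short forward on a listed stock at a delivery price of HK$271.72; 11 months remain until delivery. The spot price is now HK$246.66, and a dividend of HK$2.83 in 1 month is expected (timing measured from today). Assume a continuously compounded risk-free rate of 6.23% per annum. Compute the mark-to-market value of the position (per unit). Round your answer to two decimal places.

HK$12.79

PV(remaining dividends) I = 2.83·e^(−0.0623·1/12) = 2.8153
Current forward F = (S − I)·e^(rT) = (246.66 − 2.8153)·e^(0.0623·11/12) = 243.8447 × 1.058771 = 258.1757
Value (long) = (F − K)·e^(−rT) = (258.1757 − 271.72) × 0.944492 = -12.7925
Short position value = −(long value) = HK$12.79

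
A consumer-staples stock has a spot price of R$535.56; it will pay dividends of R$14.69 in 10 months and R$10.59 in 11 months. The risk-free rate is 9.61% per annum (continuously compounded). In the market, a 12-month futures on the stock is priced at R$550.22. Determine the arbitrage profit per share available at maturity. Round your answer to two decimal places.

R$13.76 per share

PV(dividends) I = 14.69·e^(−0.0961·10/12) + 10.59·e^(−0.0961·11/12) = 23.2565
Fair futures F* = (S − I)·e^(rT) = (535.56 − 23.2565)·e^0.096100 = 512.3035 × 1.100869 = 563.9790
Market R$550.22 < fair 563.9790: forward underpriced → reverse cash-and-carry (short the stock, invest proceeds at r, pay the dividends, go long the forward).
Profit at T = |F_mkt − F*| = |550.22 − 563.9790| = R$13.76 per share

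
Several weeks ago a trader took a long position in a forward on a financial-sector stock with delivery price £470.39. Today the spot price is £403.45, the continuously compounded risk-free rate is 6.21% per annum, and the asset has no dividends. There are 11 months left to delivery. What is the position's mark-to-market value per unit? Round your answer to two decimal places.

Current fair forward for the remaining 11 months: F = S·e^(r·T), r = 0.0621
F = 403.45 · e^(0.0621 × 11/12) = 403.45 × 1.058576 = 427.0825
Value of long forward = (F − K)·e^(−rT) = (427.0825 − 470.39) · e^(−0.0621·11/12)
= -43.3075 × 0.944665 = -40.91

-£40.91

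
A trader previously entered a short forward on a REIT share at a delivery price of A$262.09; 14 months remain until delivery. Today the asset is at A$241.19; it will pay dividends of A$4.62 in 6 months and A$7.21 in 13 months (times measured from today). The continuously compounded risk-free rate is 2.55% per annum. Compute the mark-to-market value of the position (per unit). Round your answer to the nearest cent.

PV(remaining dividends) I = 4.62·e^(−0.0255·6/12) + 7.21·e^(−0.0255·13/12) = 11.5750
Current forward F = (S − I)·e^(rT) = (241.19 − 11.5750)·e^(0.0255·14/12) = 229.6150 × 1.030197 = 236.5487
Value (long) = (F − K)·e^(−rT) = (236.5487 − 262.09) × 0.970688 = -24.7926
Short position value = −(long value) = A$24.79

A$24.79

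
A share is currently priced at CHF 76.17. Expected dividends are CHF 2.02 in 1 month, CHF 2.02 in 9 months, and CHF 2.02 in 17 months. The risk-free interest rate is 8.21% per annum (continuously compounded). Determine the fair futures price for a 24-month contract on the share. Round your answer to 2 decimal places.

PV(dividends) I = 2.02·e^(−0.0821·1/12) + 2.02·e^(−0.0821·9/12) + 2.02·e^(−0.0821·17/12)
I = 2.0062 + 1.8994 + 1.7982 = 5.7038
F = (S − I)·e^(rT) = (76.17 − 5.7038) · e^(0.0821·24/12)
= 70.4662 · e^0.164200 = 70.4662 × 1.178450 = CHF 83.04

CHF 83.04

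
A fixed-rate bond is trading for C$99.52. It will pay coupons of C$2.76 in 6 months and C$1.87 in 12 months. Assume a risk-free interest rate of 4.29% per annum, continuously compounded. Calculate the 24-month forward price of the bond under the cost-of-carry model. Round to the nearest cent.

C$103.54

PV(coupons) I = 2.76·e^(−0.0429·6/12) + 1.87·e^(−0.0429·12/12)
I = 2.7014 + 1.7915 = 4.4929
F = (S − I)·e^(rT) = (99.52 − 4.4929) · e^(0.0429·24/12)
= 95.0271 · e^0.085800 = 95.0271 × 1.089588 = C$103.54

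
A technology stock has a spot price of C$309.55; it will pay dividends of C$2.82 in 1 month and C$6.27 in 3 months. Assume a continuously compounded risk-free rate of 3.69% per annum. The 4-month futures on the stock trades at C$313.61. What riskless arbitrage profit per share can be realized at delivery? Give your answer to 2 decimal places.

C$9.36 per share

PV(dividends) I = 2.82·e^(−0.0369·1/12) + 6.27·e^(−0.0369·3/12) = 9.0238
Fair futures F* = (S − I)·e^(rT) = (309.55 − 9.0238)·e^0.012300 = 300.5262 × 1.012376 = 304.2455
Market C$313.61 > fair 304.2455: forward overpriced → cash-and-carry (borrow at r, buy the stock and collect the dividends, short the forward).
Profit at T = |F_mkt − F*| = |313.61 − 304.2455| = C$9.36 per share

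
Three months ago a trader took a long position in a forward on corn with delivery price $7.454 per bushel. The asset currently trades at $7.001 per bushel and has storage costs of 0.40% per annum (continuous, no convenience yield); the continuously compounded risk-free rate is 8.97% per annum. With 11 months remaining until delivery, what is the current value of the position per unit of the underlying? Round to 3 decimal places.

Current fair forward for the remaining 11 months: F = S·e^((r + u)·T), (r + u) = 0.0897 + 0.0040 = 0.0937
F = 7.001 · e^(0.0937 × 11/12) = 7.001 × 1.089688 = 7.6289
Value of long forward = (F − K)·e^(−rT) = (7.6289 − 7.454) · e^(−0.0897·11/12)
= 0.1749 × 0.921065 = 0.161

$0.161 per bushel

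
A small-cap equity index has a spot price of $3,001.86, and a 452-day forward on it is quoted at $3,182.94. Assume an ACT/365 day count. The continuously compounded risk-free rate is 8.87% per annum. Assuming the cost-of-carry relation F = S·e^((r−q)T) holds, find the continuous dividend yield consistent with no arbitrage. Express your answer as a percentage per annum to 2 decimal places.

From F = S·e^((r−q)T): (r − q) = ln(F/S)/T
ln(3182.94/3001.86) = ln(1.060323) = 0.058574
(r − q) = 0.058574 / (452/365) = 0.047300
q = r − ln(F/S)/T = 0.0887 − 0.047300 = 0.041400
q = 4.14%

4.14%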